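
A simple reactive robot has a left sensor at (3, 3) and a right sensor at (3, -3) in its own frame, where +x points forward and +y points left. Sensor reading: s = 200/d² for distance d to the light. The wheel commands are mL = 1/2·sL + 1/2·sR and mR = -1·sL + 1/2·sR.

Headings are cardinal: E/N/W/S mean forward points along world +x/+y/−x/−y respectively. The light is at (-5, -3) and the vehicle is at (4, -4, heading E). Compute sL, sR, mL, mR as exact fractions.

50/37 5/4 385/296 -215/296

left sensor world pos  = (7, -1); dL² = 148
right sensor world pos = (7, -7); dR² = 160
sL = 200/148 = 50/37
sR = 200/160 = 5/4
mL = 1/2·sL + 1/2·sR = 385/296
mR = -1·sL + 1/2·sR = -215/296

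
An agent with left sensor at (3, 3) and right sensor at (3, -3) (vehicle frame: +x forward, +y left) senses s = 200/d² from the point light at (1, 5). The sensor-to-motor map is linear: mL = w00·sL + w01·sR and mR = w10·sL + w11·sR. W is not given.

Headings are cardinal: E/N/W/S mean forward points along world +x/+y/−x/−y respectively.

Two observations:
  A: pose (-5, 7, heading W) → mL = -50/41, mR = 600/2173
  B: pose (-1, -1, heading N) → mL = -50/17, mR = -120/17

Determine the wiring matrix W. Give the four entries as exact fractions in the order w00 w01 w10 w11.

-1/2 0 1/2 -1/2

obs A: pose=(-5,7,W) → sL=100/41, sR=100/53, mL=-50/41, mR=600/2173
obs B: pose=(-1,-1,N) → sL=100/17, sR=20, mL=-50/17, mR=-120/17
sensor matrix S = [[100/41, 100/53], [100/17, 20]]; det S = 1392000/36941
solve [mL_A; mL_B] = S·[w00; w01] and [mR_A; mR_B] = S·[w10; w11]:
  w00 = -1/2, w01 = 0, w10 = 1/2, w11 = -1/2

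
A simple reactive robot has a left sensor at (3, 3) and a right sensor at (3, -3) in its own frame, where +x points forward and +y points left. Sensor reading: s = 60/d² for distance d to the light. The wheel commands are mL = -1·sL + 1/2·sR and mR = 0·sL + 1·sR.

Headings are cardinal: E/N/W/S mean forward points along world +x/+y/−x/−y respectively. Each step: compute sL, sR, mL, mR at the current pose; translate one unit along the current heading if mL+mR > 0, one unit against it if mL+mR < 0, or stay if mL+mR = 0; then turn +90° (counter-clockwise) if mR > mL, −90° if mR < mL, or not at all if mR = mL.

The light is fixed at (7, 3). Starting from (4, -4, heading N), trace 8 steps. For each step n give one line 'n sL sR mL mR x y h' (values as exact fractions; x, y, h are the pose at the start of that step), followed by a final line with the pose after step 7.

n=0: pose=(4,-4,N); sL=15/13, sR=15/4; mL=75/104, mR=15/4; mL+mR=465/104 → advance +1; mR−mL=315/104 → turn +1·90°
n=1: pose=(4,-3,W); sL=20/39, sR=4/3; mL=2/13, mR=4/3; mL+mR=58/39 → advance +1; mR−mL=46/39 → turn +1·90°
n=2: pose=(3,-3,S); sL=30/41, sR=6/13; mL=-267/533, mR=6/13; mL+mR=-21/533 → advance -1; mR−mL=513/533 → turn +1·90°
n=3: pose=(3,-2,E); sL=12, sR=12/13; mL=-150/13, mR=12/13; mL+mR=-138/13 → advance -1; mR−mL=162/13 → turn +1·90°
n=4: pose=(2,-2,N); sL=15/17, sR=15/2; mL=195/68, mR=15/2; mL+mR=705/68 → advance +1; mR−mL=315/68 → turn +1·90°
n=5: pose=(2,-1,W); sL=60/113, sR=12/13; mL=-102/1469, mR=12/13; mL+mR=1254/1469 → advance +1; mR−mL=1458/1469 → turn +1·90°
n=6: pose=(1,-1,S); sL=30/29, sR=6/13; mL=-303/377, mR=6/13; mL+mR=-129/377 → advance -1; mR−mL=477/377 → turn +1·90°
n=7: pose=(1,0,E); sL=20/3, sR=4/3; mL=-6, mR=4/3; mL+mR=-14/3 → advance -1; mR−mL=22/3 → turn +1·90°

0 15/13 15/4 75/104 15/4 4 -4 N
1 20/39 4/3 2/13 4/3 4 -3 W
2 30/41 6/13 -267/533 6/13 3 -3 S
3 12 12/13 -150/13 12/13 3 -2 E
4 15/17 15/2 195/68 15/2 2 -2 N
5 60/113 12/13 -102/1469 12/13 2 -1 W
6 30/29 6/13 -303/377 6/13 1 -1 S
7 20/3 4/3 -6 4/3 1 0 E
final 0 0 N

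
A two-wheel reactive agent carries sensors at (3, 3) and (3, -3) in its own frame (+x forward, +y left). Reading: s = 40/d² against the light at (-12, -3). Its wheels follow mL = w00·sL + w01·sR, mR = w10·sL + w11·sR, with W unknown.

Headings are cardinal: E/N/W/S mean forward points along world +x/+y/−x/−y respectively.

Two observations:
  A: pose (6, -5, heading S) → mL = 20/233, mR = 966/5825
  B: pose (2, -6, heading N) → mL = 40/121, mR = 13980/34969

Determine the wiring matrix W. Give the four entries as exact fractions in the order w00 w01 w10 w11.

1 0 1 1/2

obs A: pose=(6,-5,S) → sL=20/233, sR=4/25, mL=20/233, mR=966/5825
obs B: pose=(2,-6,N) → sL=40/121, sR=40/289, mL=40/121, mR=13980/34969
sensor matrix S = [[20/233, 4/25], [40/121, 40/289]]; det S = -1670784/40738885
solve [mL_A; mL_B] = S·[w00; w01] and [mR_A; mR_B] = S·[w10; w11]:
  w00 = 1, w01 = 0, w10 = 1, w11 = 1/2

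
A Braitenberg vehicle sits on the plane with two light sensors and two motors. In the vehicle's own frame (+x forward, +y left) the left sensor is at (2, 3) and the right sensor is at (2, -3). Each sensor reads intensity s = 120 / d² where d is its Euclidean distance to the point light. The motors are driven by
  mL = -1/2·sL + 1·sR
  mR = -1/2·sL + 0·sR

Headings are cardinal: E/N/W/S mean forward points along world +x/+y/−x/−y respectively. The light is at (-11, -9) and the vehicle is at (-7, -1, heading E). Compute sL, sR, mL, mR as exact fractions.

120/157 120/61 15180/9577 -60/157

left sensor world pos  = (-5, 2); dL² = 157
right sensor world pos = (-5, -4); dR² = 61
sL = 120/157 = 120/157
sR = 120/61 = 120/61
mL = -1/2·sL + 1·sR = 15180/9577
mR = -1/2·sL + 0·sR = -60/157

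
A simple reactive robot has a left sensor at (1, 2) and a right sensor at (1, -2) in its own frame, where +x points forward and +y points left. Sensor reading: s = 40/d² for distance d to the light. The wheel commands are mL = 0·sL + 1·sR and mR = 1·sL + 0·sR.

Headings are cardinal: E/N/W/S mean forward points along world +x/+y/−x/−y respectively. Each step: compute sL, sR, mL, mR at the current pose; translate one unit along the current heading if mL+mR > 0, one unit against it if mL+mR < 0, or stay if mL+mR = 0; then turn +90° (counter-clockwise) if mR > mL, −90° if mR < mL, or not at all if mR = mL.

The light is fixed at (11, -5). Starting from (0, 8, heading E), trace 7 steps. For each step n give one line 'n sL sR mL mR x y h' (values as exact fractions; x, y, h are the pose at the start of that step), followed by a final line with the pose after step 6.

0 8/65 40/221 40/221 8/65 0 8 E
1 5/26 5/36 5/36 5/26 1 8 S
2 40/277 40/181 40/181 40/277 1 7 E
3 4/17 20/121 20/121 4/17 2 7 S
4 40/233 8/29 8/29 40/233 2 6 E
5 5/17 1/5 1/5 5/17 3 6 S
6 40/193 40/113 40/113 40/193 3 5 E
final 4 5 S

n=0: pose=(0,8,E); sL=8/65, sR=40/221; mL=40/221, mR=8/65; mL+mR=336/1105 → advance +1; mR−mL=-64/1105 → turn -1·90°
n=1: pose=(1,8,S); sL=5/26, sR=5/36; mL=5/36, mR=5/26; mL+mR=155/468 → advance +1; mR−mL=25/468 → turn +1·90°
n=2: pose=(1,7,E); sL=40/277, sR=40/181; mL=40/181, mR=40/277; mL+mR=18320/50137 → advance +1; mR−mL=-3840/50137 → turn -1·90°
n=3: pose=(2,7,S); sL=4/17, sR=20/121; mL=20/121, mR=4/17; mL+mR=824/2057 → advance +1; mR−mL=144/2057 → turn +1·90°
n=4: pose=(2,6,E); sL=40/233, sR=8/29; mL=8/29, mR=40/233; mL+mR=3024/6757 → advance +1; mR−mL=-704/6757 → turn -1·90°
n=5: pose=(3,6,S); sL=5/17, sR=1/5; mL=1/5, mR=5/17; mL+mR=42/85 → advance +1; mR−mL=8/85 → turn +1·90°
n=6: pose=(3,5,E); sL=40/193, sR=40/113; mL=40/113, mR=40/193; mL+mR=12240/21809 → advance +1; mR−mL=-3200/21809 → turn -1·90°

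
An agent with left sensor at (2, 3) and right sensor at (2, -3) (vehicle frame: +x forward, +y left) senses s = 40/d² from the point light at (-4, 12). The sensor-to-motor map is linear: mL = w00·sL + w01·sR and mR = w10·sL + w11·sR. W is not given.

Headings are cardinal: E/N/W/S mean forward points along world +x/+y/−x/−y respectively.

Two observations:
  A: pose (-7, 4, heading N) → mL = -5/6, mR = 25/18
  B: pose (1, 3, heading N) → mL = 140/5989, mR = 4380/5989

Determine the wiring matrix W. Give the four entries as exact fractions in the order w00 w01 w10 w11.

1/2 -1 1/2 1

obs A: pose=(-7,4,N) → sL=5/9, sR=10/9, mL=-5/6, mR=25/18
obs B: pose=(1,3,N) → sL=40/53, sR=40/113, mL=140/5989, mR=4380/5989
sensor matrix S = [[5/9, 10/9], [40/53, 40/113]]; det S = -34600/53901
solve [mL_A; mL_B] = S·[w00; w01] and [mR_A; mR_B] = S·[w10; w11]:
  w00 = 1/2, w01 = -1, w10 = 1/2, w11 = 1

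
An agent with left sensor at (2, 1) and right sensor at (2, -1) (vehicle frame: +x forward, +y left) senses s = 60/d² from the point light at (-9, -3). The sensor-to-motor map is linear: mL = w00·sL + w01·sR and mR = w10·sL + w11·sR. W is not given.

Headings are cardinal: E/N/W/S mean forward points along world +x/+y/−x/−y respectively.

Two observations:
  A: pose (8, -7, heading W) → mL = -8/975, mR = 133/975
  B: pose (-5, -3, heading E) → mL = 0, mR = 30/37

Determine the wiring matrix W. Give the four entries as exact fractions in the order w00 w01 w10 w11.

obs A: pose=(8,-7,W) → sL=6/25, sR=10/39, mL=-8/975, mR=133/975
obs B: pose=(-5,-3,E) → sL=60/37, sR=60/37, mL=0, mR=30/37
sensor matrix S = [[6/25, 10/39], [60/37, 60/37]]; det S = -64/2405
solve [mL_A; mL_B] = S·[w00; w01] and [mR_A; mR_B] = S·[w10; w11]:
  w00 = 1/2, w01 = -1/2, w10 = -1/2, w11 = 1

1/2 -1/2 -1/2 1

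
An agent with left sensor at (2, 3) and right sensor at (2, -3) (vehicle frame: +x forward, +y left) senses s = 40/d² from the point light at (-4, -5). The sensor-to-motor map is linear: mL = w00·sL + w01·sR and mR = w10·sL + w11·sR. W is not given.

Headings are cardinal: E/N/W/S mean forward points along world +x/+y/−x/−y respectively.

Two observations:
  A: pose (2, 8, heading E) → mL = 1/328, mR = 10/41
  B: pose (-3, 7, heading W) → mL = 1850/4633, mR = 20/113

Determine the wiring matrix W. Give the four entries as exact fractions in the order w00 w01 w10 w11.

1 -1/2 0 1

obs A: pose=(2,8,E) → sL=1/8, sR=10/41, mL=1/328, mR=10/41
obs B: pose=(-3,7,W) → sL=20/41, sR=20/113, mL=1850/4633, mR=20/113
sensor matrix S = [[1/8, 10/41], [20/41, 20/113]]; det S = -36795/379906
solve [mL_A; mL_B] = S·[w00; w01] and [mR_A; mR_B] = S·[w10; w11]:
  w00 = 1, w01 = -1/2, w10 = 0, w11 = 1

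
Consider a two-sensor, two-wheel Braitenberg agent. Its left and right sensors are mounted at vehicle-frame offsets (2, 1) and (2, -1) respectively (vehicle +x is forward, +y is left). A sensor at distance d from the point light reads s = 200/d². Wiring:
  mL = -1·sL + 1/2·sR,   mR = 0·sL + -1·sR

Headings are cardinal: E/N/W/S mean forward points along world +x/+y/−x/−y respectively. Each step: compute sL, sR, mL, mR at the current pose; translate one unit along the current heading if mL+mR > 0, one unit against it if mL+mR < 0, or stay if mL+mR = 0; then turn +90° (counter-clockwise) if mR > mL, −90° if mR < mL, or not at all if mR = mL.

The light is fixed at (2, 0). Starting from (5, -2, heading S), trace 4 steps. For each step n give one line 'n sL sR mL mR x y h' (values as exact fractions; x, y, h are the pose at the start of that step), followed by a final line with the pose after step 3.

n=0: pose=(5,-2,S); sL=25/4, sR=10; mL=-5/4, mR=-10; mL+mR=-45/4 → advance -1; mR−mL=-35/4 → turn -1·90°
n=1: pose=(5,-1,W); sL=40, sR=200; mL=60, mR=-200; mL+mR=-140 → advance -1; mR−mL=-260 → turn -1·90°
n=2: pose=(6,-1,N); sL=20, sR=100/13; mL=-210/13, mR=-100/13; mL+mR=-310/13 → advance -1; mR−mL=110/13 → turn +1·90°
n=3: pose=(6,-2,W); sL=200/13, sR=40; mL=60/13, mR=-40; mL+mR=-460/13 → advance -1; mR−mL=-580/13 → turn -1·90°

0 25/4 10 -5/4 -10 5 -2 S
1 40 200 60 -200 5 -1 W
2 20 100/13 -210/13 -100/13 6 -1 N
3 200/13 40 60/13 -40 6 -2 W
final 7 -2 N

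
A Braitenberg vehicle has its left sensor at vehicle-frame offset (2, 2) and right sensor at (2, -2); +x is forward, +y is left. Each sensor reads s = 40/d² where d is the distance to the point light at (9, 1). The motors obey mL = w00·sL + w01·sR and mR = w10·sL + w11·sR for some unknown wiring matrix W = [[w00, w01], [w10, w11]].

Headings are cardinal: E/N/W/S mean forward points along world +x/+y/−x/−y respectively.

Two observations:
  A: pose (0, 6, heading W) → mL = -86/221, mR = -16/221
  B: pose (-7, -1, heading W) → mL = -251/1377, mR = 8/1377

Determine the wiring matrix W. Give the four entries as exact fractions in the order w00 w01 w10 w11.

obs A: pose=(0,6,W) → sL=4/13, sR=4/17, mL=-86/221, mR=-16/221
obs B: pose=(-7,-1,W) → sL=2/17, sR=10/81, mL=-251/1377, mR=8/1377
sensor matrix S = [[4/13, 4/17], [2/17, 10/81]]; det S = 3136/304317
solve [mL_A; mL_B] = S·[w00; w01] and [mR_A; mR_B] = S·[w10; w11]:
  w00 = -1/2, w01 = -1, w10 = -1, w11 = 1

-1/2 -1 -1 1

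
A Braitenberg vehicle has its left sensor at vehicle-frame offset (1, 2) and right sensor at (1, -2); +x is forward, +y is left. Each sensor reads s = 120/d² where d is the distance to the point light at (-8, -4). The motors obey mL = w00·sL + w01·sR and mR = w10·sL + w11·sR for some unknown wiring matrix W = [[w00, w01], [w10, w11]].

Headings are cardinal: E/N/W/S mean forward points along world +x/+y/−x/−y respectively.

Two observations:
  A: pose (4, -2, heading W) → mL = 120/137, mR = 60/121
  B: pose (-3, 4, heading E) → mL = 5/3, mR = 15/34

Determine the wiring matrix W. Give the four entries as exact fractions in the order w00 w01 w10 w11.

0 1 1/2 0

obs A: pose=(4,-2,W) → sL=120/121, sR=120/137, mL=120/137, mR=60/121
obs B: pose=(-3,4,E) → sL=15/17, sR=5/3, mL=5/3, mR=15/34
sensor matrix S = [[120/121, 120/137], [15/17, 5/3]]; det S = 248000/281809
solve [mL_A; mL_B] = S·[w00; w01] and [mR_A; mR_B] = S·[w10; w11]:
  w00 = 0, w01 = 1, w10 = 1/2, w11 = 0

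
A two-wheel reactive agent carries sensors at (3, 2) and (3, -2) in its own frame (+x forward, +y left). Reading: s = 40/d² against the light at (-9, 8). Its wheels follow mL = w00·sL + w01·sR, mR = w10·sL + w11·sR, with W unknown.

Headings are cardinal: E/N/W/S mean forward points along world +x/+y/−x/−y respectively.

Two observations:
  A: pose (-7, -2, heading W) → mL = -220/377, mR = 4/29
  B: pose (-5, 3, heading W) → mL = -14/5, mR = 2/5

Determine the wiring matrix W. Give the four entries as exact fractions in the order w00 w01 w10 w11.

-1 -1/2 1/2 0

obs A: pose=(-7,-2,W) → sL=8/29, sR=8/13, mL=-220/377, mR=4/29
obs B: pose=(-5,3,W) → sL=4/5, sR=4, mL=-14/5, mR=2/5
sensor matrix S = [[8/29, 8/13], [4/5, 4]]; det S = 1152/1885
solve [mL_A; mL_B] = S·[w00; w01] and [mR_A; mR_B] = S·[w10; w11]:
  w00 = -1, w01 = -1/2, w10 = 1/2, w11 = 0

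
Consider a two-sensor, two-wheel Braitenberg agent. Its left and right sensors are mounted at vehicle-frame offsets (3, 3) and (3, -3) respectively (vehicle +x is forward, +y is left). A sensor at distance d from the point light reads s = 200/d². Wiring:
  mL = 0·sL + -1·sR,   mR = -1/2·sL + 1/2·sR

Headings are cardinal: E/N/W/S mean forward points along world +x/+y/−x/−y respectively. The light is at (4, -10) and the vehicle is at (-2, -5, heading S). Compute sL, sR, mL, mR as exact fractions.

200/13 40/17 -40/17 -1440/221

left sensor world pos  = (1, -8); dL² = 13
right sensor world pos = (-5, -8); dR² = 85
sL = 200/13 = 200/13
sR = 200/85 = 40/17
mL = 0·sL + -1·sR = -40/17
mR = -1/2·sL + 1/2·sR = -1440/221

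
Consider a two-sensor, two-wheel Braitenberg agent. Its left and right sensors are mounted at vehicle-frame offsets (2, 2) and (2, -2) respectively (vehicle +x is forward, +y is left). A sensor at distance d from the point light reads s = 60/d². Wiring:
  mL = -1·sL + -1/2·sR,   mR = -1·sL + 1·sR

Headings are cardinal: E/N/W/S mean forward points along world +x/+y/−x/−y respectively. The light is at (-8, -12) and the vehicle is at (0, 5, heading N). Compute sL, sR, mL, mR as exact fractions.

60/397 60/461 -39570/183017 -3840/183017

left sensor world pos  = (-2, 7); dL² = 397
right sensor world pos = (2, 7); dR² = 461
sL = 60/397 = 60/397
sR = 60/461 = 60/461
mL = -1·sL + -1/2·sR = -39570/183017
mR = -1·sL + 1·sR = -3840/183017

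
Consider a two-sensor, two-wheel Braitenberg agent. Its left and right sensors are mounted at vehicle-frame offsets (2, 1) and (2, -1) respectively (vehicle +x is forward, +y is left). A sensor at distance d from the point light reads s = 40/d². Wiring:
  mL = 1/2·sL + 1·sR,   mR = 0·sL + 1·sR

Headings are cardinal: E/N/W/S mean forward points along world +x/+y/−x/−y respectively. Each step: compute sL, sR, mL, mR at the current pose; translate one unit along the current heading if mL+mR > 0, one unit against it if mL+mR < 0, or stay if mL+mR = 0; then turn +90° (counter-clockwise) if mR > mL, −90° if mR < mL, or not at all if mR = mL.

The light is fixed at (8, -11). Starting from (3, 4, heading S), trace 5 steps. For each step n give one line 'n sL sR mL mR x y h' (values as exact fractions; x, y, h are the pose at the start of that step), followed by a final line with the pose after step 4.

0 8/37 8/41 460/1517 8/41 3 4 S
1 20/109 20/137 3550/14933 20/137 3 3 W
2 8/61 40/281 3564/17141 40/281 2 3 N
3 5/34 10/53 945/3604 10/53 2 4 E
4 8/37 8/41 460/1517 8/41 3 4 S
final 3 3 W

n=0: pose=(3,4,S); sL=8/37, sR=8/41; mL=460/1517, mR=8/41; mL+mR=756/1517 → advance +1; mR−mL=-4/37 → turn -1·90°
n=1: pose=(3,3,W); sL=20/109, sR=20/137; mL=3550/14933, mR=20/137; mL+mR=5730/14933 → advance +1; mR−mL=-10/109 → turn -1·90°
n=2: pose=(2,3,N); sL=8/61, sR=40/281; mL=3564/17141, mR=40/281; mL+mR=6004/17141 → advance +1; mR−mL=-4/61 → turn -1·90°
n=3: pose=(2,4,E); sL=5/34, sR=10/53; mL=945/3604, mR=10/53; mL+mR=1625/3604 → advance +1; mR−mL=-5/68 → turn -1·90°
n=4: pose=(3,4,S); sL=8/37, sR=8/41; mL=460/1517, mR=8/41; mL+mR=756/1517 → advance +1; mR−mL=-4/37 → turn -1·90°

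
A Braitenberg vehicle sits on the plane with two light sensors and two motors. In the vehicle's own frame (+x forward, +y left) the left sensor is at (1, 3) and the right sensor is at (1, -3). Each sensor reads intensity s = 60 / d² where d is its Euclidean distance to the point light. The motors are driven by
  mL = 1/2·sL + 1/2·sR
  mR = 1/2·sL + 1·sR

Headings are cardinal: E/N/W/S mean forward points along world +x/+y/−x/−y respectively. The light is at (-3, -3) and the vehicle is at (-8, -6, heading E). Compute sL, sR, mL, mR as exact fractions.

left sensor world pos  = (-7, -3); dL² = 16
right sensor world pos = (-7, -9); dR² = 52
sL = 60/16 = 15/4
sR = 60/52 = 15/13
mL = 1/2·sL + 1/2·sR = 255/104
mR = 1/2·sL + 1·sR = 315/104

15/4 15/13 255/104 315/104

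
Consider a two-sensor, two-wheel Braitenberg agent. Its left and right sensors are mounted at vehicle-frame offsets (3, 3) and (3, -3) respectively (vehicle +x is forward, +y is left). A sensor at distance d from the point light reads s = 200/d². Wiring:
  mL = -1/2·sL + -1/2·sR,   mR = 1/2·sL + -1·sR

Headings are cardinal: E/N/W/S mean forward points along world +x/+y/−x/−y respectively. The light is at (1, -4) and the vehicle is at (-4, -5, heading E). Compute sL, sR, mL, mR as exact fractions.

25 10 -35/2 5/2

left sensor world pos  = (-1, -2); dL² = 8
right sensor world pos = (-1, -8); dR² = 20
sL = 200/8 = 25
sR = 200/20 = 10
mL = -1/2·sL + -1/2·sR = -35/2
mR = 1/2·sL + -1·sR = 5/2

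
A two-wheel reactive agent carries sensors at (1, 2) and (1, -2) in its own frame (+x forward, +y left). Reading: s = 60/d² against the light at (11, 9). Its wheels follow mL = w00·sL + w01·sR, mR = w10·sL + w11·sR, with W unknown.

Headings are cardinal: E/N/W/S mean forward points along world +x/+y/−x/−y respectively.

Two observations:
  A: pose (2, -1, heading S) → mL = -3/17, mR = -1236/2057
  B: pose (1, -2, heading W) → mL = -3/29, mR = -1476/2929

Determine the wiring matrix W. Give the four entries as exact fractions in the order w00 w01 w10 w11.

-1/2 0 -1 -1

obs A: pose=(2,-1,S) → sL=6/17, sR=30/121, mL=-3/17, mR=-1236/2057
obs B: pose=(1,-2,W) → sL=6/29, sR=30/101, mL=-3/29, mR=-1476/2929
sensor matrix S = [[6/17, 30/121], [6/29, 30/101]]; det S = 322560/6024953
solve [mL_A; mL_B] = S·[w00; w01] and [mR_A; mR_B] = S·[w10; w11]:
  w00 = -1/2, w01 = 0, w10 = -1, w11 = -1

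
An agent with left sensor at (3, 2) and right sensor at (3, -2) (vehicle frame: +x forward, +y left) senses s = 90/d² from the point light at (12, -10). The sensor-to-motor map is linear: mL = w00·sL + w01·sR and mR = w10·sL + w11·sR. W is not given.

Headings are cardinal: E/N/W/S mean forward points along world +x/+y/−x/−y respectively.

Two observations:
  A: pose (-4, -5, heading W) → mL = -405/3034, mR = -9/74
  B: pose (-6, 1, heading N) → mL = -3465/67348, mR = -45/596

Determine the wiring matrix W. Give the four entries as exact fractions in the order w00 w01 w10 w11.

-1 1/2 -1/2 0

obs A: pose=(-4,-5,W) → sL=9/37, sR=9/41, mL=-405/3034, mR=-9/74
obs B: pose=(-6,1,N) → sL=45/298, sR=45/226, mL=-3465/67348, mR=-45/596
sensor matrix S = [[9/37, 9/41], [45/298, 45/226]]; det S = 390420/25541729
solve [mL_A; mL_B] = S·[w00; w01] and [mR_A; mR_B] = S·[w10; w11]:
  w00 = -1, w01 = 1/2, w10 = -1/2, w11 = 0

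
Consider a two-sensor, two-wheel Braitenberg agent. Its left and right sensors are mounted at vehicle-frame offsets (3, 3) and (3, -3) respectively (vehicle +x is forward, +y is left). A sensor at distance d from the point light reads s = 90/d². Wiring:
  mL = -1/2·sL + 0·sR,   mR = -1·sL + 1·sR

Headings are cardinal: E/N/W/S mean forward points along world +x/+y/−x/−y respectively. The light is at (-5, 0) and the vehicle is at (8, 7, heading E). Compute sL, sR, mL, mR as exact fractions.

45/178 45/136 -45/356 945/12104

left sensor world pos  = (11, 10); dL² = 356
right sensor world pos = (11, 4); dR² = 272
sL = 90/356 = 45/178
sR = 90/272 = 45/136
mL = -1/2·sL + 0·sR = -45/356
mR = -1·sL + 1·sR = 945/12104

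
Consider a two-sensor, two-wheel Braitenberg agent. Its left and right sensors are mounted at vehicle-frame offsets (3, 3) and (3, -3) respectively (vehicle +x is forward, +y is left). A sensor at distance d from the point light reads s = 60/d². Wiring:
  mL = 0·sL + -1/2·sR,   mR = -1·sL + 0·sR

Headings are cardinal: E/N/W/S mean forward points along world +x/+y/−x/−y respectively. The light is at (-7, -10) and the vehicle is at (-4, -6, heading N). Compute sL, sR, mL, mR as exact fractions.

60/49 12/17 -6/17 -60/49

left sensor world pos  = (-7, -3); dL² = 49
right sensor world pos = (-1, -3); dR² = 85
sL = 60/49 = 60/49
sR = 60/85 = 12/17
mL = 0·sL + -1/2·sR = -6/17
mR = -1·sL + 0·sR = -60/49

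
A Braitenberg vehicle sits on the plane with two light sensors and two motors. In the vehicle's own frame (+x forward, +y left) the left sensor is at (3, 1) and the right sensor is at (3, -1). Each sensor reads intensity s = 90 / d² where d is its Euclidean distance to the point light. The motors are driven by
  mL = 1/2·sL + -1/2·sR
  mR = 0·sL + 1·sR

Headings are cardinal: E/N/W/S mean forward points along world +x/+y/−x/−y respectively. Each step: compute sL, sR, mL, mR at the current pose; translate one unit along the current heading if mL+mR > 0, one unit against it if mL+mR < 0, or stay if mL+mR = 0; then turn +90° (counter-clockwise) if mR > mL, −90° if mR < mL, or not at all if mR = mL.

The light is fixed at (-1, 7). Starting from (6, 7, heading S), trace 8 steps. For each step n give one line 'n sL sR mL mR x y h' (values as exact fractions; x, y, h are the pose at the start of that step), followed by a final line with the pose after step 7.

n=0: pose=(6,7,S); sL=90/73, sR=2; mL=-28/73, mR=2; mL+mR=118/73 → advance +1; mR−mL=174/73 → turn +1·90°
n=1: pose=(6,6,E); sL=9/10, sR=45/52; mL=9/520, mR=45/52; mL+mR=459/520 → advance +1; mR−mL=441/520 → turn +1·90°
n=2: pose=(7,6,N); sL=90/53, sR=18/17; mL=288/901, mR=18/17; mL+mR=1242/901 → advance +1; mR−mL=666/901 → turn +1·90°
n=3: pose=(7,7,W); sL=45/13, sR=45/13; mL=0, mR=45/13; mL+mR=45/13 → advance +1; mR−mL=45/13 → turn +1·90°
n=4: pose=(6,7,S); sL=90/73, sR=2; mL=-28/73, mR=2; mL+mR=118/73 → advance +1; mR−mL=174/73 → turn +1·90°
n=5: pose=(6,6,E); sL=9/10, sR=45/52; mL=9/520, mR=45/52; mL+mR=459/520 → advance +1; mR−mL=441/520 → turn +1·90°
n=6: pose=(7,6,N); sL=90/53, sR=18/17; mL=288/901, mR=18/17; mL+mR=1242/901 → advance +1; mR−mL=666/901 → turn +1·90°
n=7: pose=(7,7,W); sL=45/13, sR=45/13; mL=0, mR=45/13; mL+mR=45/13 → advance +1; mR−mL=45/13 → turn +1·90°

0 90/73 2 -28/73 2 6 7 S
1 9/10 45/52 9/520 45/52 6 6 E
2 90/53 18/17 288/901 18/17 7 6 N
3 45/13 45/13 0 45/13 7 7 W
4 90/73 2 -28/73 2 6 7 S
5 9/10 45/52 9/520 45/52 6 6 E
6 90/53 18/17 288/901 18/17 7 6 N
7 45/13 45/13 0 45/13 7 7 W
final 6 7 S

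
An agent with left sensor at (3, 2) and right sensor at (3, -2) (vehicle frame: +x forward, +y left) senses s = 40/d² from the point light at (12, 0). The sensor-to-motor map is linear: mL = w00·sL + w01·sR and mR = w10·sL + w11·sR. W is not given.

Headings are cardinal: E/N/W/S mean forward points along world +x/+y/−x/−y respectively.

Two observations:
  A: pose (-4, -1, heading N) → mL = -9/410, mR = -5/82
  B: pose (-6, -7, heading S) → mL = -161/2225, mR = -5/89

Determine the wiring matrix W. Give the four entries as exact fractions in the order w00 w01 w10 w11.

-1 1/2 -1/2 0

obs A: pose=(-4,-1,N) → sL=5/41, sR=1/5, mL=-9/410, mR=-5/82
obs B: pose=(-6,-7,S) → sL=10/89, sR=2/25, mL=-161/2225, mR=-5/89
sensor matrix S = [[5/41, 1/5], [10/89, 2/25]]; det S = -232/18245
solve [mL_A; mL_B] = S·[w00; w01] and [mR_A; mR_B] = S·[w10; w11]:
  w00 = -1, w01 = 1/2, w10 = -1/2, w11 = 0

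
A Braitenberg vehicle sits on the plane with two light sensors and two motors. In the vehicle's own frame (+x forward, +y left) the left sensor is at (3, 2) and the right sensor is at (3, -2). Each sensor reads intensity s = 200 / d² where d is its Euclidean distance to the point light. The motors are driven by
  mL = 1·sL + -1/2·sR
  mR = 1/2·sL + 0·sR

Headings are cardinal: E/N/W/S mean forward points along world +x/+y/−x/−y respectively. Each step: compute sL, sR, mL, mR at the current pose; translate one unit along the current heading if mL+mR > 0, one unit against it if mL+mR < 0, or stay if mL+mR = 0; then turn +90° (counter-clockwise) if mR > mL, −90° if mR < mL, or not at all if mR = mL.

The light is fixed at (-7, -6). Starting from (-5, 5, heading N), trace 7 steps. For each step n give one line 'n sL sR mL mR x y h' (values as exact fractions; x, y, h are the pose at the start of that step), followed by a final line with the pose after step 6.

n=0: pose=(-5,5,N); sL=50/49, sR=50/53; mL=1425/2597, mR=25/49; mL+mR=2750/2597 → advance +1; mR−mL=-100/2597 → turn -1·90°
n=1: pose=(-5,6,E); sL=200/221, sR=8/5; mL=116/1105, mR=100/221; mL+mR=616/1105 → advance +1; mR−mL=384/1105 → turn +1·90°
n=2: pose=(-4,6,N); sL=100/113, sR=4/5; mL=274/565, mR=50/113; mL+mR=524/565 → advance +1; mR−mL=-24/565 → turn -1·90°
n=3: pose=(-4,7,E); sL=200/261, sR=200/157; mL=5300/40977, mR=100/261; mL+mR=7000/13659 → advance +1; mR−mL=10400/40977 → turn +1·90°
n=4: pose=(-3,7,N); sL=10/13, sR=50/73; mL=405/949, mR=5/13; mL+mR=770/949 → advance +1; mR−mL=-40/949 → turn -1·90°
n=5: pose=(-3,8,E); sL=40/61, sR=200/193; mL=1620/11773, mR=20/61; mL+mR=5480/11773 → advance +1; mR−mL=2240/11773 → turn +1·90°
n=6: pose=(-2,8,N); sL=100/149, sR=100/169; mL=9450/25181, mR=50/149; mL+mR=17900/25181 → advance +1; mR−mL=-1000/25181 → turn -1·90°

0 50/49 50/53 1425/2597 25/49 -5 5 N
1 200/221 8/5 116/1105 100/221 -5 6 E
2 100/113 4/5 274/565 50/113 -4 6 N
3 200/261 200/157 5300/40977 100/261 -4 7 E
4 10/13 50/73 405/949 5/13 -3 7 N
5 40/61 200/193 1620/11773 20/61 -3 8 E
6 100/149 100/169 9450/25181 50/149 -2 8 N
final -2 9 E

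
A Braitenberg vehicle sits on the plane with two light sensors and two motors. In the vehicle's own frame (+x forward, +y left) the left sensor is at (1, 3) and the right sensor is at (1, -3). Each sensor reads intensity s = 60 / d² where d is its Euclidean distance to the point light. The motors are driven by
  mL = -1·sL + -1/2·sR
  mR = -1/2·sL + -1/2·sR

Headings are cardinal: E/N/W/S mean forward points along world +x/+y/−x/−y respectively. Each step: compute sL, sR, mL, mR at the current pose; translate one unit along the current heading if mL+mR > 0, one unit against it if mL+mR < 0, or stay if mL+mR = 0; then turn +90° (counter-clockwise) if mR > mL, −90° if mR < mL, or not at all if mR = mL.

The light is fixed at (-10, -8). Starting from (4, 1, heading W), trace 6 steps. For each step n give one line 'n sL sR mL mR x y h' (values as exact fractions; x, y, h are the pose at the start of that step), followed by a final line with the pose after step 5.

n=0: pose=(4,1,W); sL=12/41, sR=60/313; mL=-4986/12833, mR=-3108/12833; mL+mR=-8094/12833 → advance -1; mR−mL=6/41 → turn +1·90°
n=1: pose=(5,1,S); sL=15/97, sR=15/52; mL=-3015/10088, mR=-2235/10088; mL+mR=-2625/5044 → advance -1; mR−mL=15/194 → turn +1·90°
n=2: pose=(5,2,E); sL=12/85, sR=12/61; mL=-1242/5185, mR=-876/5185; mL+mR=-2118/5185 → advance -1; mR−mL=6/85 → turn +1·90°
n=3: pose=(4,2,N); sL=30/121, sR=6/41; mL=-1593/4961, mR=-978/4961; mL+mR=-2571/4961 → advance -1; mR−mL=15/121 → turn +1·90°
n=4: pose=(4,1,W); sL=12/41, sR=60/313; mL=-4986/12833, mR=-3108/12833; mL+mR=-8094/12833 → advance -1; mR−mL=6/41 → turn +1·90°
n=5: pose=(5,1,S); sL=15/97, sR=15/52; mL=-3015/10088, mR=-2235/10088; mL+mR=-2625/5044 → advance -1; mR−mL=15/194 → turn +1·90°

0 12/41 60/313 -4986/12833 -3108/12833 4 1 W
1 15/97 15/52 -3015/10088 -2235/10088 5 1 S
2 12/85 12/61 -1242/5185 -876/5185 5 2 E
3 30/121 6/41 -1593/4961 -978/4961 4 2 N
4 12/41 60/313 -4986/12833 -3108/12833 4 1 W
5 15/97 15/52 -3015/10088 -2235/10088 5 1 S
final 5 2 E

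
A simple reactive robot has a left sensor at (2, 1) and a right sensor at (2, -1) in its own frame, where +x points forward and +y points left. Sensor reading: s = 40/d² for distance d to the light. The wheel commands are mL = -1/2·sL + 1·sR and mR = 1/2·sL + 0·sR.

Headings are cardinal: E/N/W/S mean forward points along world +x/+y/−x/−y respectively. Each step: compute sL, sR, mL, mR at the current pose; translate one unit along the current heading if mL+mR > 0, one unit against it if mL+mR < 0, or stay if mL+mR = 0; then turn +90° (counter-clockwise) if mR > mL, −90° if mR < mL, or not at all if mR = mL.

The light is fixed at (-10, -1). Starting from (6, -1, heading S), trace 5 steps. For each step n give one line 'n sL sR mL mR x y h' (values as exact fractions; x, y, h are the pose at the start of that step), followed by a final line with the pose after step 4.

0 40/293 40/229 7140/67097 20/293 6 -1 S
1 1/5 10/49 51/490 1/10 6 -2 W
2 40/197 40/257 2740/50629 20/197 5 -2 N
3 4/17 4/17 2/17 2/17 5 -1 W
4 8/29 8/29 4/29 4/29 4 -1 W
final 3 -1 W

n=0: pose=(6,-1,S); sL=40/293, sR=40/229; mL=7140/67097, mR=20/293; mL+mR=40/229 → advance +1; mR−mL=-2560/67097 → turn -1·90°
n=1: pose=(6,-2,W); sL=1/5, sR=10/49; mL=51/490, mR=1/10; mL+mR=10/49 → advance +1; mR−mL=-1/245 → turn -1·90°
n=2: pose=(5,-2,N); sL=40/197, sR=40/257; mL=2740/50629, mR=20/197; mL+mR=40/257 → advance +1; mR−mL=2400/50629 → turn +1·90°
n=3: pose=(5,-1,W); sL=4/17, sR=4/17; mL=2/17, mR=2/17; mL+mR=4/17 → advance +1; mR−mL=0 → turn +0·90°
n=4: pose=(4,-1,W); sL=8/29, sR=8/29; mL=4/29, mR=4/29; mL+mR=8/29 → advance +1; mR−mL=0 → turn +0·90°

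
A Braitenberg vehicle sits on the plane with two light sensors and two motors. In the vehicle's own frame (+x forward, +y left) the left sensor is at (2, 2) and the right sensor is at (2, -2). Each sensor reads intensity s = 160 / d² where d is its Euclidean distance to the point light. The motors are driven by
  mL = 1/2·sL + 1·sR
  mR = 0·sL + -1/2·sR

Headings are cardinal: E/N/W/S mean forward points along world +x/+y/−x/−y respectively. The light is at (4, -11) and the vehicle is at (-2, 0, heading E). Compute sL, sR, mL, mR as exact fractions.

32/37 160/97 7472/3589 -80/97

left sensor world pos  = (0, 2); dL² = 185
right sensor world pos = (0, -2); dR² = 97
sL = 160/185 = 32/37
sR = 160/97 = 160/97
mL = 1/2·sL + 1·sR = 7472/3589
mR = 0·sL + -1/2·sR = -80/97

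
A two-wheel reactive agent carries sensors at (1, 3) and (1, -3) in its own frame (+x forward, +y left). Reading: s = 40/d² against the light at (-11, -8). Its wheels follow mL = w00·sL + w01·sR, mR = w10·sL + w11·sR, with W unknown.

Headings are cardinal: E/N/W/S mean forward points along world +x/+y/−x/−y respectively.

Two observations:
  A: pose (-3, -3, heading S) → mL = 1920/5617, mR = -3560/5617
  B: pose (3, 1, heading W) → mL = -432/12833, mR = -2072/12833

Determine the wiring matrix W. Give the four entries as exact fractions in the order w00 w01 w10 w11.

-1/2 1/2 -1/2 -1/2

obs A: pose=(-3,-3,S) → sL=40/137, sR=40/41, mL=1920/5617, mR=-3560/5617
obs B: pose=(3,1,W) → sL=8/41, sR=40/313, mL=-432/12833, mR=-2072/12833
sensor matrix S = [[40/137, 40/41], [8/41, 40/313]]; det S = -11032320/72082961
solve [mL_A; mL_B] = S·[w00; w01] and [mR_A; mR_B] = S·[w10; w11]:
  w00 = -1/2, w01 = 1/2, w10 = -1/2, w11 = -1/2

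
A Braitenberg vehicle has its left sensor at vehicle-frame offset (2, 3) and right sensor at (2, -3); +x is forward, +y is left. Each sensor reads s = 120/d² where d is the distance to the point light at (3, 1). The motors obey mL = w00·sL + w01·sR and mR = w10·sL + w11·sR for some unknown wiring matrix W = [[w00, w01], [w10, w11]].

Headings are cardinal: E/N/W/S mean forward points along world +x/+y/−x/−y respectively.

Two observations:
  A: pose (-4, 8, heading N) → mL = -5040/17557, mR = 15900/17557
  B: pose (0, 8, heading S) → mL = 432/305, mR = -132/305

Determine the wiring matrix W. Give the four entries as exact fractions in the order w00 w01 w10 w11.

obs A: pose=(-4,8,N) → sL=120/181, sR=120/97, mL=-5040/17557, mR=15900/17557
obs B: pose=(0,8,S) → sL=24/5, sR=120/61, mL=432/305, mR=-132/305
sensor matrix S = [[120/181, 120/97], [24/5, 120/61]]; det S = -4962816/1070977
solve [mL_A; mL_B] = S·[w00; w01] and [mR_A; mR_B] = S·[w10; w11]:
  w00 = 1/2, w01 = -1/2, w10 = -1/2, w11 = 1

1/2 -1/2 -1/2 1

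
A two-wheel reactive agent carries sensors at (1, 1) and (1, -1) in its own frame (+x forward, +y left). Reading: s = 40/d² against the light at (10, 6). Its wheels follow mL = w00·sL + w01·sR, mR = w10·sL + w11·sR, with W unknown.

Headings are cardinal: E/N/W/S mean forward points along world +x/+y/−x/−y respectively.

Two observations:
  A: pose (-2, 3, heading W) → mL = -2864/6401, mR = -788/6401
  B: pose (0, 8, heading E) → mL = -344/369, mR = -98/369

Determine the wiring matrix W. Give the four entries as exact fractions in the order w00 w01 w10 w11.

-1 -1 1/2 -1

obs A: pose=(-2,3,W) → sL=8/37, sR=40/173, mL=-2864/6401, mR=-788/6401
obs B: pose=(0,8,E) → sL=4/9, sR=20/41, mL=-344/369, mR=-98/369
sensor matrix S = [[8/37, 40/173], [4/9, 20/41]]; det S = 6400/2361969
solve [mL_A; mL_B] = S·[w00; w01] and [mR_A; mR_B] = S·[w10; w11]:
  w00 = -1, w01 = -1, w10 = 1/2, w11 = -1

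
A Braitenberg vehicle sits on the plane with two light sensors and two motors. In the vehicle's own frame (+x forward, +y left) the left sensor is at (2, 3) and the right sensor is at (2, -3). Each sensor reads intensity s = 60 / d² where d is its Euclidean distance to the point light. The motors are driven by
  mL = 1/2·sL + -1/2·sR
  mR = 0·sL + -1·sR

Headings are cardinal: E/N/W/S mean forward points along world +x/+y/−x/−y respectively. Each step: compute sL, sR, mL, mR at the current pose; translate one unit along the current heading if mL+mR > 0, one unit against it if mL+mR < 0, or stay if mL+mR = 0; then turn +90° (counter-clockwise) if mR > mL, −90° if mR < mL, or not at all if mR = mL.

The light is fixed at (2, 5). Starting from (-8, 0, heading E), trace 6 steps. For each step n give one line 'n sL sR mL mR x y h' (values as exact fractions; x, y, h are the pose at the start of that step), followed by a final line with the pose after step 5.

0 15/17 15/32 225/1088 -15/32 -8 0 E
1 60/113 12/49 792/5537 -12/49 -9 0 S
2 30/109 6/17 -72/1853 -6/17 -9 1 W
3 60/173 60/53 -3600/9169 -60/53 -8 1 N
4 15/17 15/32 225/1088 -15/32 -8 0 E
5 60/113 12/49 792/5537 -12/49 -9 0 S
final -9 1 W

n=0: pose=(-8,0,E); sL=15/17, sR=15/32; mL=225/1088, mR=-15/32; mL+mR=-285/1088 → advance -1; mR−mL=-735/1088 → turn -1·90°
n=1: pose=(-9,0,S); sL=60/113, sR=12/49; mL=792/5537, mR=-12/49; mL+mR=-564/5537 → advance -1; mR−mL=-2148/5537 → turn -1·90°
n=2: pose=(-9,1,W); sL=30/109, sR=6/17; mL=-72/1853, mR=-6/17; mL+mR=-726/1853 → advance -1; mR−mL=-582/1853 → turn -1·90°
n=3: pose=(-8,1,N); sL=60/173, sR=60/53; mL=-3600/9169, mR=-60/53; mL+mR=-13980/9169 → advance -1; mR−mL=-6780/9169 → turn -1·90°
n=4: pose=(-8,0,E); sL=15/17, sR=15/32; mL=225/1088, mR=-15/32; mL+mR=-285/1088 → advance -1; mR−mL=-735/1088 → turn -1·90°
n=5: pose=(-9,0,S); sL=60/113, sR=12/49; mL=792/5537, mR=-12/49; mL+mR=-564/5537 → advance -1; mR−mL=-2148/5537 → turn -1·90°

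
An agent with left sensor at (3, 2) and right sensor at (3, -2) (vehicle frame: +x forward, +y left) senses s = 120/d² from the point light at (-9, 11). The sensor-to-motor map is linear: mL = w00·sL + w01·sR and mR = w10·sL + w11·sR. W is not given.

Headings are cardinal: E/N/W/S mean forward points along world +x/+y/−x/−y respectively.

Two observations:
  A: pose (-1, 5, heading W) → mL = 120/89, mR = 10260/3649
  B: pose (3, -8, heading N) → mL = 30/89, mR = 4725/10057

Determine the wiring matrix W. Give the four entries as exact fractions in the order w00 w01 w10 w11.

obs A: pose=(-1,5,W) → sL=120/89, sR=120/41, mL=120/89, mR=10260/3649
obs B: pose=(3,-8,N) → sL=30/89, sR=30/113, mL=30/89, mR=4725/10057
sensor matrix S = [[120/89, 120/41], [30/89, 30/113]]; det S = -259200/412337
solve [mL_A; mL_B] = S·[w00; w01] and [mR_A; mR_B] = S·[w10; w11]:
  w00 = 1, w01 = 0, w10 = 1, w11 = 1/2

1 0 1 1/2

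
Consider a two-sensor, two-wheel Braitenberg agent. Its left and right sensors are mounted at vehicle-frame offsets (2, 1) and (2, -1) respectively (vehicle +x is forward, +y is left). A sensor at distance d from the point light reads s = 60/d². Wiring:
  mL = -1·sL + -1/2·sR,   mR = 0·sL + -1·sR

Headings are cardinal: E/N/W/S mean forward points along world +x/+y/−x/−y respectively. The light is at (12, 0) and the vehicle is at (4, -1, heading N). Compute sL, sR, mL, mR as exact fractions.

left sensor world pos  = (3, 1); dL² = 82
right sensor world pos = (5, 1); dR² = 50
sL = 60/82 = 30/41
sR = 60/50 = 6/5
mL = -1·sL + -1/2·sR = -273/205
mR = 0·sL + -1·sR = -6/5

30/41 6/5 -273/205 -6/5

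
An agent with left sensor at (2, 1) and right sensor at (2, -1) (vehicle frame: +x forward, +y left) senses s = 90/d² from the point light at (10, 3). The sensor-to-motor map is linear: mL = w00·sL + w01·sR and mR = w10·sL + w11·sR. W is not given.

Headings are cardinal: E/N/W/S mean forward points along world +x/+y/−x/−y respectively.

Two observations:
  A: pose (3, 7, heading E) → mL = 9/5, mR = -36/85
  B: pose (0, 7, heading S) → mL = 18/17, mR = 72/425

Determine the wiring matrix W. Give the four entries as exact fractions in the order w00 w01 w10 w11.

obs A: pose=(3,7,E) → sL=9/5, sR=45/17, mL=9/5, mR=-36/85
obs B: pose=(0,7,S) → sL=18/17, sR=18/25, mL=18/17, mR=72/425
sensor matrix S = [[9/5, 45/17], [18/17, 18/25]]; det S = -54432/36125
solve [mL_A; mL_B] = S·[w00; w01] and [mR_A; mR_B] = S·[w10; w11]:
  w00 = 1, w01 = 0, w10 = 1/2, w11 = -1/2

1 0 1/2 -1/2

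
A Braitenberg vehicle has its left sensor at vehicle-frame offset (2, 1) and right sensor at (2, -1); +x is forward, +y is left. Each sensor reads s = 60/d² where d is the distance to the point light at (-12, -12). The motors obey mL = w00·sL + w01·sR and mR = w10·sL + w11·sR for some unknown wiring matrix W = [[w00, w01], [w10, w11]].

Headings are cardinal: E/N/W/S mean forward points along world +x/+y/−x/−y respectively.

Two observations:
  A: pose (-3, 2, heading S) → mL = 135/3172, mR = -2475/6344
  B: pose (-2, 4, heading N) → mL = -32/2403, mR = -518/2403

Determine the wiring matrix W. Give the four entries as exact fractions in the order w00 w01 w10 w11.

obs A: pose=(-3,2,S) → sL=15/61, sR=15/52, mL=135/3172, mR=-2475/6344
obs B: pose=(-2,4,N) → sL=4/27, sR=12/89, mL=-32/2403, mR=-518/2403
sensor matrix S = [[15/61, 15/52], [4/27, 12/89]]; det S = -6085/635193
solve [mL_A; mL_B] = S·[w00; w01] and [mR_A; mR_B] = S·[w10; w11]:
  w00 = -1, w01 = 1, w10 = -1, w11 = -1/2

-1 1 -1 -1/2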